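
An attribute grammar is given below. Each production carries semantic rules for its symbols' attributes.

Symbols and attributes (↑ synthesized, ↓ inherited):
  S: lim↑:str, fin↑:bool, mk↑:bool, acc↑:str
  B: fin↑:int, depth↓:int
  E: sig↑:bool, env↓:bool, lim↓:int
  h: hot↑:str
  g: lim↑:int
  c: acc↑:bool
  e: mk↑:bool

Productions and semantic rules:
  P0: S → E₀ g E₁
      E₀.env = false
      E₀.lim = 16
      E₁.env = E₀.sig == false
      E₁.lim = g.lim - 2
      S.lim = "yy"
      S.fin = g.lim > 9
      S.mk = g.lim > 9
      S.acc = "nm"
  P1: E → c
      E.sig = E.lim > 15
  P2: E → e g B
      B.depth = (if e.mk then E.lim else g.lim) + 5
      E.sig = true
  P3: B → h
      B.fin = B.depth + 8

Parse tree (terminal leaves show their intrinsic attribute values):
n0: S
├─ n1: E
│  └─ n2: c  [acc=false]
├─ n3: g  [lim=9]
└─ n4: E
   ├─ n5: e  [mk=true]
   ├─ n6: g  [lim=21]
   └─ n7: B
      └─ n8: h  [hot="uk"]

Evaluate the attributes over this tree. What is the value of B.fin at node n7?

20

1. n1.env = false  [false]
2. n1.lim = 16  [16]
3. n2.acc = false  [terminal]
4. n1.sig = true  [E.lim > 15]
5. n3.lim = 9  [terminal]
6. n4.env = false  [E₀.sig == false]
7. n4.lim = 7  [g.lim - 2]
8. n5.mk = true  [terminal]
9. n6.lim = 21  [terminal]
10. n7.depth = 12  [(if e.mk then E.lim else g.lim) + 5]
11. n8.hot = "uk"  [terminal]
12. n7.fin = 20  [B.depth + 8]
13. n4.sig = true  [true]
14. n0.lim = "yy"  ["yy"]
15. n0.fin = false  [g.lim > 9]
16. n0.mk = false  [g.lim > 9]
17. n0.acc = "nm"  ["nm"]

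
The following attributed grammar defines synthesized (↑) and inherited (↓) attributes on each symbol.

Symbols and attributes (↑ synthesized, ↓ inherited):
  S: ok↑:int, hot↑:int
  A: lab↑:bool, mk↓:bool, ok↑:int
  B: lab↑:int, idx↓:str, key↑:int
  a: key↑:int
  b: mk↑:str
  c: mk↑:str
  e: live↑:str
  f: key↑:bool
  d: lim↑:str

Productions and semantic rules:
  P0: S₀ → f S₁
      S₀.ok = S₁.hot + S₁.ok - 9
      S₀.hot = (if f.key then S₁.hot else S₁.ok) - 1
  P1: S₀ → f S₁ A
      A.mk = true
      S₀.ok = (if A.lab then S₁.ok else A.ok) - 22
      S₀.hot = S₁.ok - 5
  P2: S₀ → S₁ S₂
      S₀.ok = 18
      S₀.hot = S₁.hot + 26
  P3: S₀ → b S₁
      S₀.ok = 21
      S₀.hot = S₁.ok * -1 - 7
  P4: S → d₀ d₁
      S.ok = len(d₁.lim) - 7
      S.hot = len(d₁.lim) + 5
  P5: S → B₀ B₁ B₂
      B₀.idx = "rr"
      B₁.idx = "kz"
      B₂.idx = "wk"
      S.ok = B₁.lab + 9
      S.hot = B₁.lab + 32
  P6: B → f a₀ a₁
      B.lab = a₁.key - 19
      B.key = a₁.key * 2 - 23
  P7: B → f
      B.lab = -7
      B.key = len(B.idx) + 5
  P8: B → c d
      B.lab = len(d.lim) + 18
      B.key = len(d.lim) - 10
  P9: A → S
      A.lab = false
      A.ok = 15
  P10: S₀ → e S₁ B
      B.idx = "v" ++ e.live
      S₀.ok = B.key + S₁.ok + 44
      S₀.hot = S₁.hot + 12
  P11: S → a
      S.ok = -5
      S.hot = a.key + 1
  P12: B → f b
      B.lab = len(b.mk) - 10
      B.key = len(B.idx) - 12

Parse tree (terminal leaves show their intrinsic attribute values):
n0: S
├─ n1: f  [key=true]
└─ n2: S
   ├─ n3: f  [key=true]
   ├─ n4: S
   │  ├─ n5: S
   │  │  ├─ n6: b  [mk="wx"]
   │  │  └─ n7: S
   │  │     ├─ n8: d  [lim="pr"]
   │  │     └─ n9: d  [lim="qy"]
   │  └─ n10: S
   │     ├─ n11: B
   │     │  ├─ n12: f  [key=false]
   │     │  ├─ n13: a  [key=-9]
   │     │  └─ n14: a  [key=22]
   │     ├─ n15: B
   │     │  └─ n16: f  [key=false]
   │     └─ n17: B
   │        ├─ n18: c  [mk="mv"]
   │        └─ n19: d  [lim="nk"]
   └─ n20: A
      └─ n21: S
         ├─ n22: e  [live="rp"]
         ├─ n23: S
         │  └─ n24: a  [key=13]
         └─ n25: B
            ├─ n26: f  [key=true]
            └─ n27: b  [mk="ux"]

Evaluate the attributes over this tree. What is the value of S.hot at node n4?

1. n1.key = true  [terminal]
2. n3.key = true  [terminal]
3. n6.mk = "wx"  [terminal]
4. n8.lim = "pr"  [terminal]
5. n9.lim = "qy"  [terminal]
6. n7.ok = -5  [len(d₁.lim) - 7]
7. n7.hot = 7  [len(d₁.lim) + 5]
8. n5.ok = 21  [21]
9. n5.hot = -2  [S₁.ok * -1 - 7]
10. n11.idx = "rr"  ["rr"]
11. n12.key = false  [terminal]
12. n13.key = -9  [terminal]
13. n14.key = 22  [terminal]
14. n11.lab = 3  [a₁.key - 19]
15. n11.key = 21  [a₁.key * 2 - 23]
16. n15.idx = "kz"  ["kz"]
17. n16.key = false  [terminal]
18. n15.lab = -7  [-7]
19. n15.key = 7  [len(B.idx) + 5]
20. n17.idx = "wk"  ["wk"]
21. n18.mk = "mv"  [terminal]
22. n19.lim = "nk"  [terminal]
23. n17.lab = 20  [len(d.lim) + 18]
24. n17.key = -8  [len(d.lim) - 10]
25. n10.ok = 2  [B₁.lab + 9]
26. n10.hot = 25  [B₁.lab + 32]
27. n4.ok = 18  [18]
28. n4.hot = 24  [S₁.hot + 26]
29. n20.mk = true  [true]
30. n22.live = "rp"  [terminal]
31. n24.key = 13  [terminal]
32. n23.ok = -5  [-5]
33. n23.hot = 14  [a.key + 1]
34. n25.idx = "vrp"  ["v" ++ e.live]
35. n26.key = true  [terminal]
36. n27.mk = "ux"  [terminal]
37. n25.lab = -8  [len(b.mk) - 10]
38. n25.key = -9  [len(B.idx) - 12]
39. n21.ok = 30  [B.key + S₁.ok + 44]
40. n21.hot = 26  [S₁.hot + 12]
41. n20.lab = false  [false]
42. n20.ok = 15  [15]
43. n2.ok = -7  [(if A.lab then S₁.ok else A.ok) - 22]
44. n2.hot = 13  [S₁.ok - 5]
45. n0.ok = -3  [S₁.hot + S₁.ok - 9]
46. n0.hot = 12  [(if f.key then S₁.hot else S₁.ok) - 1]

24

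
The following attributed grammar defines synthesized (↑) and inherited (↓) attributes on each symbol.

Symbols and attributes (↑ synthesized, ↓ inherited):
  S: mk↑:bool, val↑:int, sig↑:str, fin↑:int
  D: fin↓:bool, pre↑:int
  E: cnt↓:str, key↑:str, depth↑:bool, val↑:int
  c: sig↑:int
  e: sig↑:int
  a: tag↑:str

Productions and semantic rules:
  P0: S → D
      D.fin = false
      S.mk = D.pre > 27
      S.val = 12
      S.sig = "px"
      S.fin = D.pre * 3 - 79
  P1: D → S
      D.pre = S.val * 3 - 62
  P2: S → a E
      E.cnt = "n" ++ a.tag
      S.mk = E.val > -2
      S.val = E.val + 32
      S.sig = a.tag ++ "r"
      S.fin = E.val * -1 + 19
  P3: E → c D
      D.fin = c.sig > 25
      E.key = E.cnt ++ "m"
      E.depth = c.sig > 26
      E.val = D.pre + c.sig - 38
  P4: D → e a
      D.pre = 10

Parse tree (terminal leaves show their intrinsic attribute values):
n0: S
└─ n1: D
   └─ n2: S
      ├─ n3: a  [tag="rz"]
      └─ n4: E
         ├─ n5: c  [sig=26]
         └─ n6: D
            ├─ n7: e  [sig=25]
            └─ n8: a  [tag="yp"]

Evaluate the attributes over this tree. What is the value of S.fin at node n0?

5

1. n1.fin = false  [false]
2. n3.tag = "rz"  [terminal]
3. n4.cnt = "nrz"  ["n" ++ a.tag]
4. n5.sig = 26  [terminal]
5. n6.fin = true  [c.sig > 25]
6. n7.sig = 25  [terminal]
7. n8.tag = "yp"  [terminal]
8. n6.pre = 10  [10]
9. n4.key = "nrzm"  [E.cnt ++ "m"]
10. n4.depth = false  [c.sig > 26]
11. n4.val = -2  [D.pre + c.sig - 38]
12. n2.mk = false  [E.val > -2]
13. n2.val = 30  [E.val + 32]
14. n2.sig = "rzr"  [a.tag ++ "r"]
15. n2.fin = 21  [E.val * -1 + 19]
16. n1.pre = 28  [S.val * 3 - 62]
17. n0.mk = true  [D.pre > 27]
18. n0.val = 12  [12]
19. n0.sig = "px"  ["px"]
20. n0.fin = 5  [D.pre * 3 - 79]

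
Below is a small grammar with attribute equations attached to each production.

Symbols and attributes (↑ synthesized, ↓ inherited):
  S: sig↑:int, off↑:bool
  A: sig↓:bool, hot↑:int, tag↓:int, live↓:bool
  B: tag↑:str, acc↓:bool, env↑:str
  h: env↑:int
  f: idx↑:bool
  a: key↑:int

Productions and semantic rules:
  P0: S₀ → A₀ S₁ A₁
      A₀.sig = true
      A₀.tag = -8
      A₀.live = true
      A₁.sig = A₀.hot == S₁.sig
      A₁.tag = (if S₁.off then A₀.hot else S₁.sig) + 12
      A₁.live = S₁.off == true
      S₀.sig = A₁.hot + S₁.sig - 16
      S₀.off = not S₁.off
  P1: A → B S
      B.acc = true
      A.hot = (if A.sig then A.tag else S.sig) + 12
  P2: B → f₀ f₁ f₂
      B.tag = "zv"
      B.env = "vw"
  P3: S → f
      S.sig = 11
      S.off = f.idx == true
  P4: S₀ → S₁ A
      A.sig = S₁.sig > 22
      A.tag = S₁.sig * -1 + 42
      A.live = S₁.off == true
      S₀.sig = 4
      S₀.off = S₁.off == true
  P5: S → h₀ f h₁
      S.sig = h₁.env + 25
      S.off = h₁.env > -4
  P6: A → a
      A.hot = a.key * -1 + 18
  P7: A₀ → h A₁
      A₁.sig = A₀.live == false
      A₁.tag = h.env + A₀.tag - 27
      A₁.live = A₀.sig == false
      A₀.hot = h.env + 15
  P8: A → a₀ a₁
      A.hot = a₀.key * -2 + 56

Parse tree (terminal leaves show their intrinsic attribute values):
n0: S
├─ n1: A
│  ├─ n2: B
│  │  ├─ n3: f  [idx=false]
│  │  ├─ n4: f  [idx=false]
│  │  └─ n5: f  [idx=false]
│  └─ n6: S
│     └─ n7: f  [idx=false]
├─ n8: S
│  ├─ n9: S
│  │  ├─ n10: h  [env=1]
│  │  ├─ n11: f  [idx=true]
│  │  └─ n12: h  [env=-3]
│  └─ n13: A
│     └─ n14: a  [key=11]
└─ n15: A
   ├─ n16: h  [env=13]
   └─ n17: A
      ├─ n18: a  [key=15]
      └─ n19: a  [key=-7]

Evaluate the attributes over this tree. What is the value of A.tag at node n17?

1. n1.sig = true  [true]
2. n1.tag = -8  [-8]
3. n1.live = true  [true]
4. n2.acc = true  [true]
5. n3.idx = false  [terminal]
6. n4.idx = false  [terminal]
7. n5.idx = false  [terminal]
8. n2.tag = "zv"  ["zv"]
9. n2.env = "vw"  ["vw"]
10. n7.idx = false  [terminal]
11. n6.sig = 11  [11]
12. n6.off = false  [f.idx == true]
13. n1.hot = 4  [(if A.sig then A.tag else S.sig) + 12]
14. n10.env = 1  [terminal]
15. n11.idx = true  [terminal]
16. n12.env = -3  [terminal]
17. n9.sig = 22  [h₁.env + 25]
18. n9.off = true  [h₁.env > -4]
19. n13.sig = false  [S₁.sig > 22]
20. n13.tag = 20  [S₁.sig * -1 + 42]
21. n13.live = true  [S₁.off == true]
22. n14.key = 11  [terminal]
23. n13.hot = 7  [a.key * -1 + 18]
24. n8.sig = 4  [4]
25. n8.off = true  [S₁.off == true]
26. n15.sig = true  [A₀.hot == S₁.sig]
27. n15.tag = 16  [(if S₁.off then A₀.hot else S₁.sig) + 12]
28. n15.live = true  [S₁.off == true]
29. n16.env = 13  [terminal]
30. n17.sig = false  [A₀.live == false]
31. n17.tag = 2  [h.env + A₀.tag - 27]
32. n17.live = false  [A₀.sig == false]
33. n18.key = 15  [terminal]
34. n19.key = -7  [terminal]
35. n17.hot = 26  [a₀.key * -2 + 56]
36. n15.hot = 28  [h.env + 15]
37. n0.sig = 16  [A₁.hot + S₁.sig - 16]
38. n0.off = false  [not S₁.off]

2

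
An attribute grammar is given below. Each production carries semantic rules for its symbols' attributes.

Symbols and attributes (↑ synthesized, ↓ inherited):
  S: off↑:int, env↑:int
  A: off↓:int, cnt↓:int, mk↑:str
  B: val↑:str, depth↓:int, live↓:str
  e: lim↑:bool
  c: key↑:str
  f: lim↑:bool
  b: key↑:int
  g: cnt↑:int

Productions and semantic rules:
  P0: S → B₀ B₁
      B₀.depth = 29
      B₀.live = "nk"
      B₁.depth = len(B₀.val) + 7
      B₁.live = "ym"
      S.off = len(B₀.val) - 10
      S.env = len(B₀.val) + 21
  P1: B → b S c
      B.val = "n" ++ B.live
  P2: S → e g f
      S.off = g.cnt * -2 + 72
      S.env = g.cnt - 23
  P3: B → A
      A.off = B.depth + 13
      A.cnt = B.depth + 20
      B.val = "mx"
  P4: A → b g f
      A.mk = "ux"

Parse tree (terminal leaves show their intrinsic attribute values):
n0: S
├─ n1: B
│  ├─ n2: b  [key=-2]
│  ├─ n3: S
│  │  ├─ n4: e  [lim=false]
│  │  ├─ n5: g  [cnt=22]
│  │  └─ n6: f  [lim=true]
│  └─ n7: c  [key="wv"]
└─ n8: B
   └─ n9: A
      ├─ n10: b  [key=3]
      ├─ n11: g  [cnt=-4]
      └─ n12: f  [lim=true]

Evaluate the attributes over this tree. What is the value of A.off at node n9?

23

1. n1.depth = 29  [29]
2. n1.live = "nk"  ["nk"]
3. n2.key = -2  [terminal]
4. n4.lim = false  [terminal]
5. n5.cnt = 22  [terminal]
6. n6.lim = true  [terminal]
7. n3.off = 28  [g.cnt * -2 + 72]
8. n3.env = -1  [g.cnt - 23]
9. n7.key = "wv"  [terminal]
10. n1.val = "nnk"  ["n" ++ B.live]
11. n8.depth = 10  [len(B₀.val) + 7]
12. n8.live = "ym"  ["ym"]
13. n9.off = 23  [B.depth + 13]
14. n9.cnt = 30  [B.depth + 20]
15. n10.key = 3  [terminal]
16. n11.cnt = -4  [terminal]
17. n12.lim = true  [terminal]
18. n9.mk = "ux"  ["ux"]
19. n8.val = "mx"  ["mx"]
20. n0.off = -7  [len(B₀.val) - 10]
21. n0.env = 24  [len(B₀.val) + 21]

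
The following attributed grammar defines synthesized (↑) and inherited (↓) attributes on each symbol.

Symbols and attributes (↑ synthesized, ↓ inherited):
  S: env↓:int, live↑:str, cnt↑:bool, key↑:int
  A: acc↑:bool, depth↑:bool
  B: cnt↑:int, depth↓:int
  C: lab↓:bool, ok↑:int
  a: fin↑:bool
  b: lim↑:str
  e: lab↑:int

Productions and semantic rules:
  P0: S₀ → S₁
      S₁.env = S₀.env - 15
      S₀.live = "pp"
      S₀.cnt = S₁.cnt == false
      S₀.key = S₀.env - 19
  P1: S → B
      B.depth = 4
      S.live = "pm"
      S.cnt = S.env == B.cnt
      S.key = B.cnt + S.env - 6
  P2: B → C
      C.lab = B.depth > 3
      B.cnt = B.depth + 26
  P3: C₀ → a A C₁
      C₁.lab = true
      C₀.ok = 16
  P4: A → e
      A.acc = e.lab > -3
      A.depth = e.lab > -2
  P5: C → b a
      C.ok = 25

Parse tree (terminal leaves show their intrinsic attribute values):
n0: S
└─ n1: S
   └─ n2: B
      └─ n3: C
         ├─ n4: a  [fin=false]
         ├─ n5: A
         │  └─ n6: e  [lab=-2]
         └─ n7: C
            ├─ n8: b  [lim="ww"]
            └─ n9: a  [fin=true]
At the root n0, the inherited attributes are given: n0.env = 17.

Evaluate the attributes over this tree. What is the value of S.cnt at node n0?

true

1. n0.env = 17  [given at root]
2. n1.env = 2  [S₀.env - 15]
3. n2.depth = 4  [4]
4. n3.lab = true  [B.depth > 3]
5. n4.fin = false  [terminal]
6. n6.lab = -2  [terminal]
7. n5.acc = true  [e.lab > -3]
8. n5.depth = false  [e.lab > -2]
9. n7.lab = true  [true]
10. n8.lim = "ww"  [terminal]
11. n9.fin = true  [terminal]
12. n7.ok = 25  [25]
13. n3.ok = 16  [16]
14. n2.cnt = 30  [B.depth + 26]
15. n1.live = "pm"  ["pm"]
16. n1.cnt = false  [S.env == B.cnt]
17. n1.key = 26  [B.cnt + S.env - 6]
18. n0.live = "pp"  ["pp"]
19. n0.cnt = true  [S₁.cnt == false]
20. n0.key = -2  [S₀.env - 19]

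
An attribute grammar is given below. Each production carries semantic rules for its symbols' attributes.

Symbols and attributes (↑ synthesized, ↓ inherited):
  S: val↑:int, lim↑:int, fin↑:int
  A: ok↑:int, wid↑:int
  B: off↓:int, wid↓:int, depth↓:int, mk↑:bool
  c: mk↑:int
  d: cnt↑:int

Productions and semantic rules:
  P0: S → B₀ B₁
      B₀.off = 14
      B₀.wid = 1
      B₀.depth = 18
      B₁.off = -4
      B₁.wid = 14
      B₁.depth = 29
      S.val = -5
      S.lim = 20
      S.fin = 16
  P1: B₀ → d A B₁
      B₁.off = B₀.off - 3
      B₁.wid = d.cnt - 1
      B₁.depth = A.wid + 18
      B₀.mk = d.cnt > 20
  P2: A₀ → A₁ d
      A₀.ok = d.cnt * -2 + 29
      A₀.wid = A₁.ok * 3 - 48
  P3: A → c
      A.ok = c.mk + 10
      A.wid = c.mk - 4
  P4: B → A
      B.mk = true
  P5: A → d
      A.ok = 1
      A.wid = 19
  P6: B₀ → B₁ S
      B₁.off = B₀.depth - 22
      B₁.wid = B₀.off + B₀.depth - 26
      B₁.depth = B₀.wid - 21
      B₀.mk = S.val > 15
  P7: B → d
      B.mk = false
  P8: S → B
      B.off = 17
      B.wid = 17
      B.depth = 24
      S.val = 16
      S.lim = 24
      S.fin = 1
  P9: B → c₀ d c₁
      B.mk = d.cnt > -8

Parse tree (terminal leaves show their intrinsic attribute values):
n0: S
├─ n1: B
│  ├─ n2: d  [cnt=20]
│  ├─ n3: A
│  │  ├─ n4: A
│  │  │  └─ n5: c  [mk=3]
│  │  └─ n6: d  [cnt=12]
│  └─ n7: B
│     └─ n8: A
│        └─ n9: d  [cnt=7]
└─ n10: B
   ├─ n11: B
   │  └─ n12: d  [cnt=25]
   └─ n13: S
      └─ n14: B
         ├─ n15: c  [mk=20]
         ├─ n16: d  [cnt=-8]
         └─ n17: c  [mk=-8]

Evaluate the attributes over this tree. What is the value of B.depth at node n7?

9

1. n1.off = 14  [14]
2. n1.wid = 1  [1]
3. n1.depth = 18  [18]
4. n2.cnt = 20  [terminal]
5. n5.mk = 3  [terminal]
6. n4.ok = 13  [c.mk + 10]
7. n4.wid = -1  [c.mk - 4]
8. n6.cnt = 12  [terminal]
9. n3.ok = 5  [d.cnt * -2 + 29]
10. n3.wid = -9  [A₁.ok * 3 - 48]
11. n7.off = 11  [B₀.off - 3]
12. n7.wid = 19  [d.cnt - 1]
13. n7.depth = 9  [A.wid + 18]
14. n9.cnt = 7  [terminal]
15. n8.ok = 1  [1]
16. n8.wid = 19  [19]
17. n7.mk = true  [true]
18. n1.mk = false  [d.cnt > 20]
19. n10.off = -4  [-4]
20. n10.wid = 14  [14]
21. n10.depth = 29  [29]
22. n11.off = 7  [B₀.depth - 22]
23. n11.wid = -1  [B₀.off + B₀.depth - 26]
24. n11.depth = -7  [B₀.wid - 21]
25. n12.cnt = 25  [terminal]
26. n11.mk = false  [false]
27. n14.off = 17  [17]
28. n14.wid = 17  [17]
29. n14.depth = 24  [24]
30. n15.mk = 20  [terminal]
31. n16.cnt = -8  [terminal]
32. n17.mk = -8  [terminal]
33. n14.mk = false  [d.cnt > -8]
34. n13.val = 16  [16]
35. n13.lim = 24  [24]
36. n13.fin = 1  [1]
37. n10.mk = true  [S.val > 15]
38. n0.val = -5  [-5]
39. n0.lim = 20  [20]
40. n0.fin = 16  [16]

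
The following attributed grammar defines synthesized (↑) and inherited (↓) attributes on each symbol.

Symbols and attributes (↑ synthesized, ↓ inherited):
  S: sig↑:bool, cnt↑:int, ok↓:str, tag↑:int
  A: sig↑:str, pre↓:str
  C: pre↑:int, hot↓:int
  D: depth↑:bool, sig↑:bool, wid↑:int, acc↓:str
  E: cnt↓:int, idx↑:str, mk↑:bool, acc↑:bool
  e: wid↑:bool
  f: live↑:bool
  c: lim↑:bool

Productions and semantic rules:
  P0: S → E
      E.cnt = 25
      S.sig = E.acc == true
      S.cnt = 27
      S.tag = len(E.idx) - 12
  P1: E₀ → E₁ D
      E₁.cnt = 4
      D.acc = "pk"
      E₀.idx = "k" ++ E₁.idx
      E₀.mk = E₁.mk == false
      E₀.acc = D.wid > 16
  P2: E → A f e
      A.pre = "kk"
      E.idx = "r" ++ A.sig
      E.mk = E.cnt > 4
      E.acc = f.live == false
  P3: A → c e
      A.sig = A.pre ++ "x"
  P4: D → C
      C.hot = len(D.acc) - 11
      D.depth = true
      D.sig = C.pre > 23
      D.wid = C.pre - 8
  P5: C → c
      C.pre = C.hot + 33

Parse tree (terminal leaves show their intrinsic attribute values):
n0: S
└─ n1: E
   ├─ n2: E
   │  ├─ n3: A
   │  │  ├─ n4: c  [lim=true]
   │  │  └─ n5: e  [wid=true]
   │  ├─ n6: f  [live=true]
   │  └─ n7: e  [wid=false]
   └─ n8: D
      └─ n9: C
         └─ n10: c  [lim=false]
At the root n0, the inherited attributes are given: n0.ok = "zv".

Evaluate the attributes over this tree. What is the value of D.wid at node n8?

16

1. n0.ok = "zv"  [given at root]
2. n1.cnt = 25  [25]
3. n2.cnt = 4  [4]
4. n3.pre = "kk"  ["kk"]
5. n4.lim = true  [terminal]
6. n5.wid = true  [terminal]
7. n3.sig = "kkx"  [A.pre ++ "x"]
8. n6.live = true  [terminal]
9. n7.wid = false  [terminal]
10. n2.idx = "rkkx"  ["r" ++ A.sig]
11. n2.mk = false  [E.cnt > 4]
12. n2.acc = false  [f.live == false]
13. n8.acc = "pk"  ["pk"]
14. n9.hot = -9  [len(D.acc) - 11]
15. n10.lim = false  [terminal]
16. n9.pre = 24  [C.hot + 33]
17. n8.depth = true  [true]
18. n8.sig = true  [C.pre > 23]
19. n8.wid = 16  [C.pre - 8]
20. n1.idx = "krkkx"  ["k" ++ E₁.idx]
21. n1.mk = true  [E₁.mk == false]
22. n1.acc = false  [D.wid > 16]
23. n0.sig = false  [E.acc == true]
24. n0.cnt = 27  [27]
25. n0.tag = -7  [len(E.idx) - 12]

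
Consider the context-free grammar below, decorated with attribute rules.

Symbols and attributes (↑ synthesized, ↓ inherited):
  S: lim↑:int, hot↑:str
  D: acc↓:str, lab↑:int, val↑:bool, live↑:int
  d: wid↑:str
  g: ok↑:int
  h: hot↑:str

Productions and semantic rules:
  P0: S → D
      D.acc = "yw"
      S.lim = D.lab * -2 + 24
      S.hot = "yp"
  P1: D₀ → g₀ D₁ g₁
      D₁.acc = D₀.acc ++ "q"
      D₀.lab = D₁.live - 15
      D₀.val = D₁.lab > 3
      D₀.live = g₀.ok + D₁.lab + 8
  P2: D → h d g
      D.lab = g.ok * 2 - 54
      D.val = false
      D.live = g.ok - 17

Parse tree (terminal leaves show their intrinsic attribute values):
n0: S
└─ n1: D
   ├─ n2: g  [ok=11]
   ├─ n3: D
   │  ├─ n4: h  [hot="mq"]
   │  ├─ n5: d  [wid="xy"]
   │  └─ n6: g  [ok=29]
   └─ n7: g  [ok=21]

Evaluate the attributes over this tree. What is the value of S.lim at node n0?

30

1. n1.acc = "yw"  ["yw"]
2. n2.ok = 11  [terminal]
3. n3.acc = "ywq"  [D₀.acc ++ "q"]
4. n4.hot = "mq"  [terminal]
5. n5.wid = "xy"  [terminal]
6. n6.ok = 29  [terminal]
7. n3.lab = 4  [g.ok * 2 - 54]
8. n3.val = false  [false]
9. n3.live = 12  [g.ok - 17]
10. n7.ok = 21  [terminal]
11. n1.lab = -3  [D₁.live - 15]
12. n1.val = true  [D₁.lab > 3]
13. n1.live = 23  [g₀.ok + D₁.lab + 8]
14. n0.lim = 30  [D.lab * -2 + 24]
15. n0.hot = "yp"  ["yp"]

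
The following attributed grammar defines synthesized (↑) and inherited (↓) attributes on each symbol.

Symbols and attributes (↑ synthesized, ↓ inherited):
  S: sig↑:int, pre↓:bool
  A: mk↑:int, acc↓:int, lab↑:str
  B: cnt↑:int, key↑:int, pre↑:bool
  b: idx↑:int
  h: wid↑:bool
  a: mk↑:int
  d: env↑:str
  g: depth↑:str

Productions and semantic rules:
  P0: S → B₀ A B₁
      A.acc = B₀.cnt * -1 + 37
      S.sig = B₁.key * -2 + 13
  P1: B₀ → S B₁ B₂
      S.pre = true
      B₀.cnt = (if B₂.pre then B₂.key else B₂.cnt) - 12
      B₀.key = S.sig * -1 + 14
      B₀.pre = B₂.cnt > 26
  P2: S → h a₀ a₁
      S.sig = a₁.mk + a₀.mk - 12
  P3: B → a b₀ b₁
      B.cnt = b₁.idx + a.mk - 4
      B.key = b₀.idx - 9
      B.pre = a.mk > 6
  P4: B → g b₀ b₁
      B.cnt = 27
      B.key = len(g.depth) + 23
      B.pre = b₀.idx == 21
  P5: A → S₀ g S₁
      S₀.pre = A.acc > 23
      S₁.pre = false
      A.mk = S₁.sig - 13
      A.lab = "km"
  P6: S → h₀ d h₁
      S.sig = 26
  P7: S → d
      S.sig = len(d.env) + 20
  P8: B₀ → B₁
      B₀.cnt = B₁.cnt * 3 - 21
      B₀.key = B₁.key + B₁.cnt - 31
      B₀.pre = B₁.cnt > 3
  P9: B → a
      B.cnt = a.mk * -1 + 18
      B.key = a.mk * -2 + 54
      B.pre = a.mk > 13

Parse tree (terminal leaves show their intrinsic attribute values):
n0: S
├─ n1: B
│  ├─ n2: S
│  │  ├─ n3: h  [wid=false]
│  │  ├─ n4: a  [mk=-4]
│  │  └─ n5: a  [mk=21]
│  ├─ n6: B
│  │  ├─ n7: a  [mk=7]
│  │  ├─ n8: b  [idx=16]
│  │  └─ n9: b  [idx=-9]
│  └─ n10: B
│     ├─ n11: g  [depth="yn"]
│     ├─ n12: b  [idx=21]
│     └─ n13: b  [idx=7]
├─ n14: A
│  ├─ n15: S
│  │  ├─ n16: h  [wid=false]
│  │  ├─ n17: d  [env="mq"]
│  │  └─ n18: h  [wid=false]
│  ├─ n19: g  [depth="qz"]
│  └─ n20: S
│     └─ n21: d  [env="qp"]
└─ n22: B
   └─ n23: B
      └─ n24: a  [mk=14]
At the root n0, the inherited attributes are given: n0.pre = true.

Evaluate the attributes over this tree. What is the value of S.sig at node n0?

15

1. n0.pre = true  [given at root]
2. n2.pre = true  [true]
3. n3.wid = false  [terminal]
4. n4.mk = -4  [terminal]
5. n5.mk = 21  [terminal]
6. n2.sig = 5  [a₁.mk + a₀.mk - 12]
7. n7.mk = 7  [terminal]
8. n8.idx = 16  [terminal]
9. n9.idx = -9  [terminal]
10. n6.cnt = -6  [b₁.idx + a.mk - 4]
11. n6.key = 7  [b₀.idx - 9]
12. n6.pre = true  [a.mk > 6]
13. n11.depth = "yn"  [terminal]
14. n12.idx = 21  [terminal]
15. n13.idx = 7  [terminal]
16. n10.cnt = 27  [27]
17. n10.key = 25  [len(g.depth) + 23]
18. n10.pre = true  [b₀.idx == 21]
19. n1.cnt = 13  [(if B₂.pre then B₂.key else B₂.cnt) - 12]
20. n1.key = 9  [S.sig * -1 + 14]
21. n1.pre = true  [B₂.cnt > 26]
22. n14.acc = 24  [B₀.cnt * -1 + 37]
23. n15.pre = true  [A.acc > 23]
24. n16.wid = false  [terminal]
25. n17.env = "mq"  [terminal]
26. n18.wid = false  [terminal]
27. n15.sig = 26  [26]
28. n19.depth = "qz"  [terminal]
29. n20.pre = false  [false]
30. n21.env = "qp"  [terminal]
31. n20.sig = 22  [len(d.env) + 20]
32. n14.mk = 9  [S₁.sig - 13]
33. n14.lab = "km"  ["km"]
34. n24.mk = 14  [terminal]
35. n23.cnt = 4  [a.mk * -1 + 18]
36. n23.key = 26  [a.mk * -2 + 54]
37. n23.pre = true  [a.mk > 13]
38. n22.cnt = -9  [B₁.cnt * 3 - 21]
39. n22.key = -1  [B₁.key + B₁.cnt - 31]
40. n22.pre = true  [B₁.cnt > 3]
41. n0.sig = 15  [B₁.key * -2 + 13]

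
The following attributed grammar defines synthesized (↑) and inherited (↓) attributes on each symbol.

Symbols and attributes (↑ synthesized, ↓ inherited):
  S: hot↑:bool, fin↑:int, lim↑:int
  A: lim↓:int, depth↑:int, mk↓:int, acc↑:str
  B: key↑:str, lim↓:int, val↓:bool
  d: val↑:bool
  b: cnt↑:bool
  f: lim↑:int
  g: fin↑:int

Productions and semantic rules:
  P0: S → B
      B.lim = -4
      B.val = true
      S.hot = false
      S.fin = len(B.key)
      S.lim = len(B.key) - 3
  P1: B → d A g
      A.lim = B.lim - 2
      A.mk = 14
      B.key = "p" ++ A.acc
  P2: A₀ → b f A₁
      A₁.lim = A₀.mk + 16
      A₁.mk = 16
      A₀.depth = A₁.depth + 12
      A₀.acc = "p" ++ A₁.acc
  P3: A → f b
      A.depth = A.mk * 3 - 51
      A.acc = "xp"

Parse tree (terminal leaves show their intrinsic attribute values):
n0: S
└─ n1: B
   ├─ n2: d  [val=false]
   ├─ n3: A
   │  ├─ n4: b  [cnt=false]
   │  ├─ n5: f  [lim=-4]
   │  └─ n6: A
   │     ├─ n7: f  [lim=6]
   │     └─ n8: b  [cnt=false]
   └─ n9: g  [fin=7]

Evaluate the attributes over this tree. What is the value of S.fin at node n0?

1. n1.lim = -4  [-4]
2. n1.val = true  [true]
3. n2.val = false  [terminal]
4. n3.lim = -6  [B.lim - 2]
5. n3.mk = 14  [14]
6. n4.cnt = false  [terminal]
7. n5.lim = -4  [terminal]
8. n6.lim = 30  [A₀.mk + 16]
9. n6.mk = 16  [16]
10. n7.lim = 6  [terminal]
11. n8.cnt = false  [terminal]
12. n6.depth = -3  [A.mk * 3 - 51]
13. n6.acc = "xp"  ["xp"]
14. n3.depth = 9  [A₁.depth + 12]
15. n3.acc = "pxp"  ["p" ++ A₁.acc]
16. n9.fin = 7  [terminal]
17. n1.key = "ppxp"  ["p" ++ A.acc]
18. n0.hot = false  [false]
19. n0.fin = 4  [len(B.key)]
20. n0.lim = 1  [len(B.key) - 3]

4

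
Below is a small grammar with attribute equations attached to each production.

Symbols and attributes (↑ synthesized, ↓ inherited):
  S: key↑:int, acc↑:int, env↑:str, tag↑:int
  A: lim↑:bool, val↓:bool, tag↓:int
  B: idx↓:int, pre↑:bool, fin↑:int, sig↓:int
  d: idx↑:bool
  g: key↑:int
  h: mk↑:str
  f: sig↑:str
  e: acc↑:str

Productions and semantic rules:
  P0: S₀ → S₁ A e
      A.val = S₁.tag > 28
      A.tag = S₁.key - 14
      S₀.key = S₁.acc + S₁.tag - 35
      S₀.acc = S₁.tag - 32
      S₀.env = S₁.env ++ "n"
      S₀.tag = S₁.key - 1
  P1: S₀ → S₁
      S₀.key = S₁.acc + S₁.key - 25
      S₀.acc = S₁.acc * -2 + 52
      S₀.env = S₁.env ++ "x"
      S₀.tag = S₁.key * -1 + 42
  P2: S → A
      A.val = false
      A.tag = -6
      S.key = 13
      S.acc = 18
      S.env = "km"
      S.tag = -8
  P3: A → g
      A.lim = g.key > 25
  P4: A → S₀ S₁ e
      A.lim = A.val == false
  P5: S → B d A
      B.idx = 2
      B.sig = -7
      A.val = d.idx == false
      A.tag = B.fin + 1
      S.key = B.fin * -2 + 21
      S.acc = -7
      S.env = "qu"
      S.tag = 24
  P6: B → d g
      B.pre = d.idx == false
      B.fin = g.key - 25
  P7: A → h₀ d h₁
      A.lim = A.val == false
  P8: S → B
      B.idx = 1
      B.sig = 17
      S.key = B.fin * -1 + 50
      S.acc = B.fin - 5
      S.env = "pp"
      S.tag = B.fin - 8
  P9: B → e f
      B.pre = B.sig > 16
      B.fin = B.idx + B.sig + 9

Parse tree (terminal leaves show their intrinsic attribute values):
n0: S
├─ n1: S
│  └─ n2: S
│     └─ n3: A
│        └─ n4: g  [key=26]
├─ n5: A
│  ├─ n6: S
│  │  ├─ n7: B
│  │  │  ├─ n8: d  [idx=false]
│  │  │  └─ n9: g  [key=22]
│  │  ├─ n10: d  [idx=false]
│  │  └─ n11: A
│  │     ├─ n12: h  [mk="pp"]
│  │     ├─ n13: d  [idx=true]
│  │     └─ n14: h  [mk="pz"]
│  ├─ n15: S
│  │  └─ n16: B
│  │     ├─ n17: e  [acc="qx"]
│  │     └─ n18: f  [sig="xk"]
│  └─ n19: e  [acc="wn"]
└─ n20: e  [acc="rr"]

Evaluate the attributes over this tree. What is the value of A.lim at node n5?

false

1. n3.val = false  [false]
2. n3.tag = -6  [-6]
3. n4.key = 26  [terminal]
4. n3.lim = true  [g.key > 25]
5. n2.key = 13  [13]
6. n2.acc = 18  [18]
7. n2.env = "km"  ["km"]
8. n2.tag = -8  [-8]
9. n1.key = 6  [S₁.acc + S₁.key - 25]
10. n1.acc = 16  [S₁.acc * -2 + 52]
11. n1.env = "kmx"  [S₁.env ++ "x"]
12. n1.tag = 29  [S₁.key * -1 + 42]
13. n5.val = true  [S₁.tag > 28]
14. n5.tag = -8  [S₁.key - 14]
15. n7.idx = 2  [2]
16. n7.sig = -7  [-7]
17. n8.idx = false  [terminal]
18. n9.key = 22  [terminal]
19. n7.pre = true  [d.idx == false]
20. n7.fin = -3  [g.key - 25]
21. n10.idx = false  [terminal]
22. n11.val = true  [d.idx == false]
23. n11.tag = -2  [B.fin + 1]
24. n12.mk = "pp"  [terminal]
25. n13.idx = true  [terminal]
26. n14.mk = "pz"  [terminal]
27. n11.lim = false  [A.val == false]
28. n6.key = 27  [B.fin * -2 + 21]
29. n6.acc = -7  [-7]
30. n6.env = "qu"  ["qu"]
31. n6.tag = 24  [24]
32. n16.idx = 1  [1]
33. n16.sig = 17  [17]
34. n17.acc = "qx"  [terminal]
35. n18.sig = "xk"  [terminal]
36. n16.pre = true  [B.sig > 16]
37. n16.fin = 27  [B.idx + B.sig + 9]
38. n15.key = 23  [B.fin * -1 + 50]
39. n15.acc = 22  [B.fin - 5]
40. n15.env = "pp"  ["pp"]
41. n15.tag = 19  [B.fin - 8]
42. n19.acc = "wn"  [terminal]
43. n5.lim = false  [A.val == false]
44. n20.acc = "rr"  [terminal]
45. n0.key = 10  [S₁.acc + S₁.tag - 35]
46. n0.acc = -3  [S₁.tag - 32]
47. n0.env = "kmxn"  [S₁.env ++ "n"]
48. n0.tag = 5  [S₁.key - 1]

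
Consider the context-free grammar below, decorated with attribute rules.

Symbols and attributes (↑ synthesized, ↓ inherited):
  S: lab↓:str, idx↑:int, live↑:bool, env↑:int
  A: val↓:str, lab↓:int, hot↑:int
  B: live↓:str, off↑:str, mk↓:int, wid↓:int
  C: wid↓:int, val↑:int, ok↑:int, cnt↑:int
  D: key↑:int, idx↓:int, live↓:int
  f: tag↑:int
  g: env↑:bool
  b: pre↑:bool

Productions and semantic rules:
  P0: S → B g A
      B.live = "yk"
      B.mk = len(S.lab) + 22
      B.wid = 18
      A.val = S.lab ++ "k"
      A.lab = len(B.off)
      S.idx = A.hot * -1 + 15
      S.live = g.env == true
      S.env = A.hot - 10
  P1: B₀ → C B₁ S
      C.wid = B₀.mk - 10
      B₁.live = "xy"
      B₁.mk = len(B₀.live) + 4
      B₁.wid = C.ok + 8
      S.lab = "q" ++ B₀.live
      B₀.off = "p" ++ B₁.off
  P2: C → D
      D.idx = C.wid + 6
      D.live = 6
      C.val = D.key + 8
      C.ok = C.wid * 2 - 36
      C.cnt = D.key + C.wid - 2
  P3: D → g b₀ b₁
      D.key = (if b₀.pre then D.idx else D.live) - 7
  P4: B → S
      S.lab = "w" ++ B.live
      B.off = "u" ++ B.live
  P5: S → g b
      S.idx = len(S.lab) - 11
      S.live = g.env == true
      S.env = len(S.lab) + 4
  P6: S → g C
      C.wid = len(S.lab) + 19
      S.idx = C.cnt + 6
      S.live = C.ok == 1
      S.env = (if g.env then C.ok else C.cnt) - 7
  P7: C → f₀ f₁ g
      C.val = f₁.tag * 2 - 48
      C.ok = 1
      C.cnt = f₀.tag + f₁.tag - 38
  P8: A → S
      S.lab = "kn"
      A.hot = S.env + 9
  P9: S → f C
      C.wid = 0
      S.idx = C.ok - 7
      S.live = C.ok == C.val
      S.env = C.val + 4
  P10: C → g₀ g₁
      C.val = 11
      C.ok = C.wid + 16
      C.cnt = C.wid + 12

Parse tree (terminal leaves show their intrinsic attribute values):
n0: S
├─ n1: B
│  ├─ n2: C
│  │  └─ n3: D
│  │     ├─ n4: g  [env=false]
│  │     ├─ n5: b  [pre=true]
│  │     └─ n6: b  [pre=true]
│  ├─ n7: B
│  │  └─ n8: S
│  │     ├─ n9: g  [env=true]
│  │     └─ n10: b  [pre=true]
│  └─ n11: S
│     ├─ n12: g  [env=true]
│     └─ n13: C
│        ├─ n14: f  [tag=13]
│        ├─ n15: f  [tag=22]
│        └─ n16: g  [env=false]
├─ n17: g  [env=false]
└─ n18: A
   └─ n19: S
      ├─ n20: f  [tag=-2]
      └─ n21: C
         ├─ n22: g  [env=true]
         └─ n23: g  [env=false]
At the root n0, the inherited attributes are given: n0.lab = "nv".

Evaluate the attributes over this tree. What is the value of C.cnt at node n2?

1. n0.lab = "nv"  [given at root]
2. n1.live = "yk"  ["yk"]
3. n1.mk = 24  [len(S.lab) + 22]
4. n1.wid = 18  [18]
5. n2.wid = 14  [B₀.mk - 10]
6. n3.idx = 20  [C.wid + 6]
7. n3.live = 6  [6]
8. n4.env = false  [terminal]
9. n5.pre = true  [terminal]
10. n6.pre = true  [terminal]
11. n3.key = 13  [(if b₀.pre then D.idx else D.live) - 7]
12. n2.val = 21  [D.key + 8]
13. n2.ok = -8  [C.wid * 2 - 36]
14. n2.cnt = 25  [D.key + C.wid - 2]
15. n7.live = "xy"  ["xy"]
16. n7.mk = 6  [len(B₀.live) + 4]
17. n7.wid = 0  [C.ok + 8]
18. n8.lab = "wxy"  ["w" ++ B.live]
19. n9.env = true  [terminal]
20. n10.pre = true  [terminal]
21. n8.idx = -8  [len(S.lab) - 11]
22. n8.live = true  [g.env == true]
23. n8.env = 7  [len(S.lab) + 4]
24. n7.off = "uxy"  ["u" ++ B.live]
25. n11.lab = "qyk"  ["q" ++ B₀.live]
26. n12.env = true  [terminal]
27. n13.wid = 22  [len(S.lab) + 19]
28. n14.tag = 13  [terminal]
29. n15.tag = 22  [terminal]
30. n16.env = false  [terminal]
31. n13.val = -4  [f₁.tag * 2 - 48]
32. n13.ok = 1  [1]
33. n13.cnt = -3  [f₀.tag + f₁.tag - 38]
34. n11.idx = 3  [C.cnt + 6]
35. n11.live = true  [C.ok == 1]
36. n11.env = -6  [(if g.env then C.ok else C.cnt) - 7]
37. n1.off = "puxy"  ["p" ++ B₁.off]
38. n17.env = false  [terminal]
39. n18.val = "nvk"  [S.lab ++ "k"]
40. n18.lab = 4  [len(B.off)]
41. n19.lab = "kn"  ["kn"]
42. n20.tag = -2  [terminal]
43. n21.wid = 0  [0]
44. n22.env = true  [terminal]
45. n23.env = false  [terminal]
46. n21.val = 11  [11]
47. n21.ok = 16  [C.wid + 16]
48. n21.cnt = 12  [C.wid + 12]
49. n19.idx = 9  [C.ok - 7]
50. n19.live = false  [C.ok == C.val]
51. n19.env = 15  [C.val + 4]
52. n18.hot = 24  [S.env + 9]
53. n0.idx = -9  [A.hot * -1 + 15]
54. n0.live = false  [g.env == true]
55. n0.env = 14  [A.hot - 10]

25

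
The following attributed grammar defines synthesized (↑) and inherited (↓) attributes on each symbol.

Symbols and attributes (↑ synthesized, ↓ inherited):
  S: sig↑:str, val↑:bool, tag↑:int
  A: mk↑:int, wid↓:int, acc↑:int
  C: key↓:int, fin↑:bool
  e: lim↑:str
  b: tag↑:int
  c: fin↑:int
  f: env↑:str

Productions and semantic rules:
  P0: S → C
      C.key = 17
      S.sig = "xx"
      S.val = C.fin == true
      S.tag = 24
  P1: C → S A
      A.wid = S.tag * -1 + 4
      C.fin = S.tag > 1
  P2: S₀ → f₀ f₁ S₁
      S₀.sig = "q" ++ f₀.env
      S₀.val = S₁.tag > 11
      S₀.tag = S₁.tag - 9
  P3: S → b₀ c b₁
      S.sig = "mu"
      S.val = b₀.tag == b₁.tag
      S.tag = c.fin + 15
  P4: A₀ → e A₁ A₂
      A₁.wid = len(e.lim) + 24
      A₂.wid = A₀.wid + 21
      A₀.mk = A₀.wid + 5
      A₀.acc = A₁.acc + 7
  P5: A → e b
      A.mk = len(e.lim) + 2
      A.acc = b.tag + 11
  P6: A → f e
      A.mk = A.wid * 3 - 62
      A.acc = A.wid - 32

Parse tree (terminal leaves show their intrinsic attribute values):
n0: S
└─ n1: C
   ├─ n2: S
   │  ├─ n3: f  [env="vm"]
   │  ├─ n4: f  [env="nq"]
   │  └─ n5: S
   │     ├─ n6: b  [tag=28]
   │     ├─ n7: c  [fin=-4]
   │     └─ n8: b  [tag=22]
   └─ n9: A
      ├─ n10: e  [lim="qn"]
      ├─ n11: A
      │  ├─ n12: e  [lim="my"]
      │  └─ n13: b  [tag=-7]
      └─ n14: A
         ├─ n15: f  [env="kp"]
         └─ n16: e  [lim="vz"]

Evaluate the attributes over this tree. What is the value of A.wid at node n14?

1. n1.key = 17  [17]
2. n3.env = "vm"  [terminal]
3. n4.env = "nq"  [terminal]
4. n6.tag = 28  [terminal]
5. n7.fin = -4  [terminal]
6. n8.tag = 22  [terminal]
7. n5.sig = "mu"  ["mu"]
8. n5.val = false  [b₀.tag == b₁.tag]
9. n5.tag = 11  [c.fin + 15]
10. n2.sig = "qvm"  ["q" ++ f₀.env]
11. n2.val = false  [S₁.tag > 11]
12. n2.tag = 2  [S₁.tag - 9]
13. n9.wid = 2  [S.tag * -1 + 4]
14. n10.lim = "qn"  [terminal]
15. n11.wid = 26  [len(e.lim) + 24]
16. n12.lim = "my"  [terminal]
17. n13.tag = -7  [terminal]
18. n11.mk = 4  [len(e.lim) + 2]
19. n11.acc = 4  [b.tag + 11]
20. n14.wid = 23  [A₀.wid + 21]
21. n15.env = "kp"  [terminal]
22. n16.lim = "vz"  [terminal]
23. n14.mk = 7  [A.wid * 3 - 62]
24. n14.acc = -9  [A.wid - 32]
25. n9.mk = 7  [A₀.wid + 5]
26. n9.acc = 11  [A₁.acc + 7]
27. n1.fin = true  [S.tag > 1]
28. n0.sig = "xx"  ["xx"]
29. n0.val = true  [C.fin == true]
30. n0.tag = 24  [24]

23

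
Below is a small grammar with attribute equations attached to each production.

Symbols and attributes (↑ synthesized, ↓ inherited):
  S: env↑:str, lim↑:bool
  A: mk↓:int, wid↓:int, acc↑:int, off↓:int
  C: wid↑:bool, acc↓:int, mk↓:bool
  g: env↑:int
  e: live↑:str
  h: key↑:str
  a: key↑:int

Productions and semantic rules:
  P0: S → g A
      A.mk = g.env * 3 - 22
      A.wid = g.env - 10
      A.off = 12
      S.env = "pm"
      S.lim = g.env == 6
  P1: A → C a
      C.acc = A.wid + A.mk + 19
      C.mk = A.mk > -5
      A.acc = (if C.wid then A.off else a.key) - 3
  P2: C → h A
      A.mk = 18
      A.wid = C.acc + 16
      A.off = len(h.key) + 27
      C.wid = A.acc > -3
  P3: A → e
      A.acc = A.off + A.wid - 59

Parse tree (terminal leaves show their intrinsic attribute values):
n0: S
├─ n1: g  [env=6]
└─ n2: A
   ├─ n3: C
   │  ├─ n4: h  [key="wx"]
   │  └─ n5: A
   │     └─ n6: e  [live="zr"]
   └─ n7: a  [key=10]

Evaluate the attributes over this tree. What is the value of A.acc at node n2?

7

1. n1.env = 6  [terminal]
2. n2.mk = -4  [g.env * 3 - 22]
3. n2.wid = -4  [g.env - 10]
4. n2.off = 12  [12]
5. n3.acc = 11  [A.wid + A.mk + 19]
6. n3.mk = true  [A.mk > -5]
7. n4.key = "wx"  [terminal]
8. n5.mk = 18  [18]
9. n5.wid = 27  [C.acc + 16]
10. n5.off = 29  [len(h.key) + 27]
11. n6.live = "zr"  [terminal]
12. n5.acc = -3  [A.off + A.wid - 59]
13. n3.wid = false  [A.acc > -3]
14. n7.key = 10  [terminal]
15. n2.acc = 7  [(if C.wid then A.off else a.key) - 3]
16. n0.env = "pm"  ["pm"]
17. n0.lim = true  [g.env == 6]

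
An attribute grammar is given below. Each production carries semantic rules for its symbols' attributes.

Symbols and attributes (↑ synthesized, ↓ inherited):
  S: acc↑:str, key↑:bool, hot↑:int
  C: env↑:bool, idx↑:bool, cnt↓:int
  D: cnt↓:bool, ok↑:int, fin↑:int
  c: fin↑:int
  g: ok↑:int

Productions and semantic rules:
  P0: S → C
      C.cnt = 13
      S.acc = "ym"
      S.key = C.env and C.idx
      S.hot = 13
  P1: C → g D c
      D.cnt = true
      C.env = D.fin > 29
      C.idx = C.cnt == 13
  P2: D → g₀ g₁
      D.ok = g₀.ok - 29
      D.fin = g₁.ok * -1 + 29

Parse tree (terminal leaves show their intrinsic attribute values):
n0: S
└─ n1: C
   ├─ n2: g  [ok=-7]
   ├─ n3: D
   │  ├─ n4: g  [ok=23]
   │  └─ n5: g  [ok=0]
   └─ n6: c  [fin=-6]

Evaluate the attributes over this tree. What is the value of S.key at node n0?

1. n1.cnt = 13  [13]
2. n2.ok = -7  [terminal]
3. n3.cnt = true  [true]
4. n4.ok = 23  [terminal]
5. n5.ok = 0  [terminal]
6. n3.ok = -6  [g₀.ok - 29]
7. n3.fin = 29  [g₁.ok * -1 + 29]
8. n6.fin = -6  [terminal]
9. n1.env = false  [D.fin > 29]
10. n1.idx = true  [C.cnt == 13]
11. n0.acc = "ym"  ["ym"]
12. n0.key = false  [C.env and C.idx]
13. n0.hot = 13  [13]

false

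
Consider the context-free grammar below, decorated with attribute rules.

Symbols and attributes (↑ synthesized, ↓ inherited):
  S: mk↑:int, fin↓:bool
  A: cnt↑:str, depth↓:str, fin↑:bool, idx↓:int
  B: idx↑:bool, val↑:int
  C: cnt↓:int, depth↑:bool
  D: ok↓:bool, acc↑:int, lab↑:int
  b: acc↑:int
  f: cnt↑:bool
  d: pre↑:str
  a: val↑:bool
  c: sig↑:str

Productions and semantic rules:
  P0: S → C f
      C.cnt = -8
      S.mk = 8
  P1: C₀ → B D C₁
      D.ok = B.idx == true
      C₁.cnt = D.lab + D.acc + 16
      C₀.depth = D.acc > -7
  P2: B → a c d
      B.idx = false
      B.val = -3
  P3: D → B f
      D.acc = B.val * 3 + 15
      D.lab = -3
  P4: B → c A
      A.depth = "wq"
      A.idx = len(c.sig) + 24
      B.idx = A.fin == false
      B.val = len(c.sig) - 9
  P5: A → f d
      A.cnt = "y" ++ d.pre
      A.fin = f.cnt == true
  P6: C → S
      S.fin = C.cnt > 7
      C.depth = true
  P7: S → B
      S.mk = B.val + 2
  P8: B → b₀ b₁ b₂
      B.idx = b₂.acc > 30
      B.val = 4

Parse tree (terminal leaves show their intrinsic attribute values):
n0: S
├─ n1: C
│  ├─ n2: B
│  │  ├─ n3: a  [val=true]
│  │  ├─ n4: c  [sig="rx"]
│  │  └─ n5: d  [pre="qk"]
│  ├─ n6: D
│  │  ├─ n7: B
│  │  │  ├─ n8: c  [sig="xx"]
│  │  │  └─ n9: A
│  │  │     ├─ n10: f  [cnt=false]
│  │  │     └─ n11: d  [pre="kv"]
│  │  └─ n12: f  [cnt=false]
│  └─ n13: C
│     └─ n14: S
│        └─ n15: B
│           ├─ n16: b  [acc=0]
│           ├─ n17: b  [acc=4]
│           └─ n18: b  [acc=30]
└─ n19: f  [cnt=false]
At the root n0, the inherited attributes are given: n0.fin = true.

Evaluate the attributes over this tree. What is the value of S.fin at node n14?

1. n0.fin = true  [given at root]
2. n1.cnt = -8  [-8]
3. n3.val = true  [terminal]
4. n4.sig = "rx"  [terminal]
5. n5.pre = "qk"  [terminal]
6. n2.idx = false  [false]
7. n2.val = -3  [-3]
8. n6.ok = false  [B.idx == true]
9. n8.sig = "xx"  [terminal]
10. n9.depth = "wq"  ["wq"]
11. n9.idx = 26  [len(c.sig) + 24]
12. n10.cnt = false  [terminal]
13. n11.pre = "kv"  [terminal]
14. n9.cnt = "ykv"  ["y" ++ d.pre]
15. n9.fin = false  [f.cnt == true]
16. n7.idx = true  [A.fin == false]
17. n7.val = -7  [len(c.sig) - 9]
18. n12.cnt = false  [terminal]
19. n6.acc = -6  [B.val * 3 + 15]
20. n6.lab = -3  [-3]
21. n13.cnt = 7  [D.lab + D.acc + 16]
22. n14.fin = false  [C.cnt > 7]
23. n16.acc = 0  [terminal]
24. n17.acc = 4  [terminal]
25. n18.acc = 30  [terminal]
26. n15.idx = false  [b₂.acc > 30]
27. n15.val = 4  [4]
28. n14.mk = 6  [B.val + 2]
29. n13.depth = true  [true]
30. n1.depth = true  [D.acc > -7]
31. n19.cnt = false  [terminal]
32. n0.mk = 8  [8]

false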